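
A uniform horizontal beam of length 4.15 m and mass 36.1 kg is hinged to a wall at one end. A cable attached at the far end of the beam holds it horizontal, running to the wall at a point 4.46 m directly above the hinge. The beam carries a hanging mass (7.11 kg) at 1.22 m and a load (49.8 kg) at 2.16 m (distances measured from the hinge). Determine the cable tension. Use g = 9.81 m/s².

T ≈ 617 N

About the hinge:
Beam weight: 36.1 × 9.81 = 354.1 N down at 2.075 m → arm 2.075 m, τ = 354.1 × 2.075 = 734.8 N·m clockwise.
Hanging mass: 7.11 × 9.81 = 69.75 N down at 1.22 m → arm 1.22 m, τ = 69.75 × 1.22 = 85.09 N·m clockwise.
Load: 49.8 × 9.81 = 488.5 N down at 2.16 m → arm 2.16 m, τ = 488.5 × 2.16 = 1055 N·m clockwise.
Total clockwise load moment = 1875 N·m.
The cable tension T acts at 4.15 m; only its component perpendicular to the beam, T sinθ, produces torque. sinθ = h/√(h²+d²) = 4.46/√(4.46²+4.15²) = 0.7321.
Setting net torque to zero: T × 4.15 × 0.7321 = 1875 → T = 1875 / 3.038 = 617 N.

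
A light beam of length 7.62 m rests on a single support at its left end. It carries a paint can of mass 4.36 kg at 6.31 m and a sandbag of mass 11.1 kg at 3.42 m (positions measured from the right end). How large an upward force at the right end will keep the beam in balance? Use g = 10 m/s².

F ≈ 68.7 N

Sum moments about the left end (the unknown pivot reaction has zero arm there).
Paint can: 4.36 × 10 = 43.6 N down at 6.31 m → arm 1.31 m, τ = 43.6 × 1.31 = 57.12 N·m clockwise.
Sandbag: 11.1 × 10 = 111 N down at 3.42 m → arm 4.2 m, τ = 111 × 4.2 = 466.2 N·m clockwise.
Net moment of the loads = 523.3 N·m clockwise.
The upward force F acts at the right end, arm 7.62 m, giving F × 7.62 counterclockwise.
Setting net torque to zero: F × 7.62 = 523.3 → F = 523.3 / 7.62 = 68.7 N.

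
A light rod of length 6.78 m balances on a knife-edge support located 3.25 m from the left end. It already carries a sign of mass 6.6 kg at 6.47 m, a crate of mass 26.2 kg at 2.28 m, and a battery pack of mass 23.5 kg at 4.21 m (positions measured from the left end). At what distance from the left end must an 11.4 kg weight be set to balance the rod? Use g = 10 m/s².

x ≈ 1.64 m from the left end

Sum moments about the knife-edge support (at 3.25 m from the left end) (the support reaction has zero arm there).
Sign: 6.6 × 10 = 66 N down at 6.47 m → arm 3.22 m, τ = 66 × 3.22 = 212.5 N·m clockwise.
Crate: 26.2 × 10 = 262 N down at 2.28 m → arm 0.97 m, τ = 262 × 0.97 = 254.1 N·m counterclockwise.
Battery pack: 23.5 × 10 = 235 N down at 4.21 m → arm 0.96 m, τ = 235 × 0.96 = 225.6 N·m clockwise.
Net moment of existing loads = 184 N·m clockwise.
The weight weighs 11.4 × 10 = 114 N and must supply an equal counterclockwise moment, so its lever arm about the knife-edge support is 184 / 114 = 1.61 m.
That puts it at 3.25 − 1.61 = 1.64 m from the left end.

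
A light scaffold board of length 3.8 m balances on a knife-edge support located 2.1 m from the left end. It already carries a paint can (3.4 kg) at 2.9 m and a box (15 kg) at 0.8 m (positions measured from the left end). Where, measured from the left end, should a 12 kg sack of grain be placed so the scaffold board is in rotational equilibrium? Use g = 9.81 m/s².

x ≈ 3.5 m from the left end

Take moments about the knife-edge support (at 2.1 m from the left end).
Paint can: 3.4 × 9.81 = 33.35 N down at 2.9 m → arm 0.8 m, τ = 33.35 × 0.8 = 26.68 N·m clockwise.
Box: 15 × 9.81 = 147.2 N down at 0.8 m → arm 1.3 m, τ = 147.2 × 1.3 = 191.4 N·m counterclockwise.
Net moment of existing loads = 164.7 N·m counterclockwise.
The sack of grain weighs 12 × 9.81 = 117.7 N and must supply an equal clockwise moment, so its lever arm about the knife-edge support is 164.7 / 117.7 = 1.4 m.
That puts it at 2.1 + 1.4 = 3.5 m from the left end.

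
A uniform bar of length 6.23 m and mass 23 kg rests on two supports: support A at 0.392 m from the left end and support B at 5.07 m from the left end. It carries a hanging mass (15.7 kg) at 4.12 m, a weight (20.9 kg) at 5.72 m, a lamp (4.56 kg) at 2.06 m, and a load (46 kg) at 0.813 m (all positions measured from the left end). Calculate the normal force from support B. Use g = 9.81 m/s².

Choose support A as the axis so its reaction then has zero moment arm.
Beam weight: 23 × 9.81 = 225.6 N down at 3.115 m → arm 2.723 m, τ = 225.6 × 2.723 = 614.3 N·m clockwise.
Hanging mass: 15.7 × 9.81 = 154 N down at 4.12 m → arm 3.728 m, τ = 154 × 3.728 = 574.1 N·m clockwise.
Weight: 20.9 × 9.81 = 205 N down at 5.72 m → arm 5.328 m, τ = 205 × 5.328 = 1092 N·m clockwise.
Lamp: 4.56 × 9.81 = 44.73 N down at 2.06 m → arm 1.668 m, τ = 44.73 × 1.668 = 74.61 N·m clockwise.
Load: 46 × 9.81 = 451.3 N down at 0.813 m → arm 0.421 m, τ = 451.3 × 0.421 = 190 N·m clockwise.
Net load moment about support A = 2545 N·m clockwise.
Reaction R at support B is upward at 5.07 m, arm 4.678 m → moment R × 4.678 counterclockwise.
Balancing moments: R × 4.678 = 2545, giving R = 544 N.

R_B ≈ 544 N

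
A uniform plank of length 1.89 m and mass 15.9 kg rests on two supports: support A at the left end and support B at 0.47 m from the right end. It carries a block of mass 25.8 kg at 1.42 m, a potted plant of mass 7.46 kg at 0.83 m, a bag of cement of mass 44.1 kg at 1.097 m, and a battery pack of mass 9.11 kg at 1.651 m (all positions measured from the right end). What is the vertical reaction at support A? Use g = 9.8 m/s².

Take moments about support B.
Beam weight: 15.9 × 9.8 = 155.8 N down at 0.945 m → arm 0.475 m, τ = 155.8 × 0.475 = 74 N·m counterclockwise.
Block: 25.8 × 9.8 = 252.8 N down at 1.42 m → arm 0.95 m, τ = 252.8 × 0.95 = 240.2 N·m counterclockwise.
Potted plant: 7.46 × 9.8 = 73.11 N down at 0.83 m → arm 0.36 m, τ = 73.11 × 0.36 = 26.32 N·m counterclockwise.
Bag of cement: 44.1 × 9.8 = 432.2 N down at 1.097 m → arm 0.627 m, τ = 432.2 × 0.627 = 271 N·m counterclockwise.
Battery pack: 9.11 × 9.8 = 89.28 N down at 1.651 m → arm 1.181 m, τ = 89.28 × 1.181 = 105.4 N·m counterclockwise.
Net load moment about support B = 716.9 N·m counterclockwise.
Reaction R at support A is upward at 1.89 m, arm 1.42 m → moment R × 1.42 clockwise.
Balancing moments: R × 1.42 = 716.9, giving R = 505 N.

R_A ≈ 505 N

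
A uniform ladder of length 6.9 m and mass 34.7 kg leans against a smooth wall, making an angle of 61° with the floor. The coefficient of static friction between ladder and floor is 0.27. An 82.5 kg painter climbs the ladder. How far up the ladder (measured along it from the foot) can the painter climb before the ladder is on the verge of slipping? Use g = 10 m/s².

d ≈ 3.32 m

Choose the foot of the ladder as the axis so the floor normal and friction both act there and drop out.
Ladder weight 34.7×10 = 347 N acts at 3.45 m along the ladder; its horizontal arm is 3.45·cos61° = 1.673 m → τ = 580.5 N·m clockwise.
Painter weight 82.5×10 = 825 N at distance d → arm d·cos61° → τ = 825·d·0.4848 clockwise.
Wall normal N at the top has arm L sinθ = 6.035 m counterclockwise, so Στ = 0 gives N·6.035 = 580.5 + 400·d.
ΣFy = 0 ⇒ N_floor = 1172 N, so the maximum friction is μ_s·N_floor = 0.27×1172 = 316.4 N. ΣFx = 0 ⇒ N_wall = f, so at the slipping point N = 316.4 N.
Substituting: 316.4×6.035 = 580.5 + 400·d ⇒ d = (1909 − 580.5) / 400 = 3.32 m.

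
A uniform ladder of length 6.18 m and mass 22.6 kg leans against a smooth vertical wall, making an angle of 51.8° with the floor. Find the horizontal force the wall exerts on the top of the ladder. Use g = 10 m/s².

N_wall ≈ 88.9 N

Taking torques about the foot of the ladder:
Ladder weight 22.6×10 = 226 N acts at 3.09 m along the ladder; its horizontal arm is 3.09·cos51.8° = 1.911 m → τ = 431.9 N·m clockwise.
Wall normal N acts horizontally at the top; its moment arm is the height L sinθ = 6.18·sin51.8° = 4.857 m, counterclockwise.
Setting net torque to zero: N × 4.857 = 431.9 → N = 88.9 N.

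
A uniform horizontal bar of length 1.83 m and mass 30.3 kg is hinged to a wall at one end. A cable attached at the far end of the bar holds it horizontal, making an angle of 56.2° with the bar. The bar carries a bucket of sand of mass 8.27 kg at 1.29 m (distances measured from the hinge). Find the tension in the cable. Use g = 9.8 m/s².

T ≈ 247 N

About the hinge:
Beam weight: 30.3 × 9.8 = 296.9 N down at 0.915 m → arm 0.915 m, τ = 296.9 × 0.915 = 271.7 N·m clockwise.
Bucket of sand: 8.27 × 9.8 = 81.05 N down at 1.29 m → arm 1.29 m, τ = 81.05 × 1.29 = 104.6 N·m clockwise.
Total clockwise load moment = 376.3 N·m.
The cable tension T acts at 1.83 m; only its component perpendicular to the bar, T sinθ, produces torque. sin 56.2° = 0.831.
Στ = 0 ⇒ T × 1.83 × 0.831 = 376.3 ⇒ T = 376.3 / 1.521 = 247 N.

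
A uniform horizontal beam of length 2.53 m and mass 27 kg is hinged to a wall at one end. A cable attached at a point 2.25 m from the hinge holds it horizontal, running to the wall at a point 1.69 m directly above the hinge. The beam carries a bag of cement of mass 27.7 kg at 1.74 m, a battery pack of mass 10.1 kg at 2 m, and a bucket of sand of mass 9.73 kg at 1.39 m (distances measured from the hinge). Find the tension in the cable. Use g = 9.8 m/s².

Take moments about the hinge.
Beam weight: 27 × 9.8 = 264.6 N down at 1.265 m → arm 1.265 m, τ = 264.6 × 1.265 = 334.7 N·m clockwise.
Bag of cement: 27.7 × 9.8 = 271.5 N down at 1.74 m → arm 1.74 m, τ = 271.5 × 1.74 = 472.4 N·m clockwise.
Battery pack: 10.1 × 9.8 = 98.98 N down at 2 m → arm 2 m, τ = 98.98 × 2 = 198 N·m clockwise.
Bucket of sand: 9.73 × 9.8 = 95.35 N down at 1.39 m → arm 1.39 m, τ = 95.35 × 1.39 = 132.5 N·m clockwise.
Total clockwise load moment = 1138 N·m.
The cable tension T acts at 2.25 m; only its component perpendicular to the beam, T sinθ, produces torque. sinθ = h/√(h²+d²) = 1.69/√(1.69²+2.25²) = 0.6006.
Setting net torque to zero: T × 2.25 × 0.6006 = 1138 → T = 1138 / 1.351 = 842 N.

T ≈ 842 N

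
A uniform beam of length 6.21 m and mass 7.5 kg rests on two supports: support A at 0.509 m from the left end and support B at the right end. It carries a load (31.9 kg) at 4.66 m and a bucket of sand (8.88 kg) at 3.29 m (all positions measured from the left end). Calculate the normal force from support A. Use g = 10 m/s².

Choose support B as the axis so its reaction then has zero moment arm.
Beam weight: 7.5 × 10 = 75 N down at 3.105 m → arm 3.105 m, τ = 75 × 3.105 = 232.9 N·m counterclockwise.
Load: 31.9 × 10 = 319 N down at 4.66 m → arm 1.55 m, τ = 319 × 1.55 = 494.4 N·m counterclockwise.
Bucket of sand: 8.88 × 10 = 88.8 N down at 3.29 m → arm 2.92 m, τ = 88.8 × 2.92 = 259.3 N·m counterclockwise.
Net load moment about support B = 986.6 N·m counterclockwise.
Reaction R at support A is upward at 0.509 m, arm 5.701 m → moment R × 5.701 clockwise.
Balancing moments: R × 5.701 = 986.6, giving R = 173 N.

R_A ≈ 173 N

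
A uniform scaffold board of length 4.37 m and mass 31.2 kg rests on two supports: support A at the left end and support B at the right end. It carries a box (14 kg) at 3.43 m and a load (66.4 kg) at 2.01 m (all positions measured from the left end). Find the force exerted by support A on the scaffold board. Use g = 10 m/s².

R_A ≈ 545 N

Take moments about support B.
Beam weight: 31.2 × 10 = 312 N down at 2.185 m → arm 2.185 m, τ = 312 × 2.185 = 681.7 N·m counterclockwise.
Box: 14 × 10 = 140 N down at 3.43 m → arm 0.94 m, τ = 140 × 0.94 = 131.6 N·m counterclockwise.
Load: 66.4 × 10 = 664 N down at 2.01 m → arm 2.36 m, τ = 664 × 2.36 = 1567 N·m counterclockwise.
Net load moment about support B = 2380 N·m counterclockwise.
Reaction R at support A is upward at 0 m, arm 4.37 m → moment R × 4.37 clockwise.
For rotational equilibrium, R × 4.37 = 2380, so R = 545 N.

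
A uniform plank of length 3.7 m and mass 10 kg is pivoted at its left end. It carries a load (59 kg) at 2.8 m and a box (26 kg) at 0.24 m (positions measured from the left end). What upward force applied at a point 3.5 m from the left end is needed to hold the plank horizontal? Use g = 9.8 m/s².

F ≈ 532 N

Taking torques about the left end:
Beam weight: 10 × 9.8 = 98 N down at 1.85 m → arm 1.85 m, τ = 98 × 1.85 = 181.3 N·m clockwise.
Load: 59 × 9.8 = 578.2 N down at 2.8 m → arm 2.8 m, τ = 578.2 × 2.8 = 1619 N·m clockwise.
Box: 26 × 9.8 = 254.8 N down at 0.24 m → arm 0.24 m, τ = 254.8 × 0.24 = 61.15 N·m clockwise.
Net moment of the loads = 1861 N·m clockwise.
The upward force F acts at a point 3.5 m from the left end, arm 3.5 m, giving F × 3.5 counterclockwise.
Balancing moments: F × 3.5 = 1861, giving F = 1861 / 3.5 = 532 N.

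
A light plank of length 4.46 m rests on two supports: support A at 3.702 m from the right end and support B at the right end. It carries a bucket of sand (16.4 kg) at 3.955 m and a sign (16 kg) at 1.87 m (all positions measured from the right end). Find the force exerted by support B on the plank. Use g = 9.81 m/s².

Take moments about support A.
Bucket of sand: 16.4 × 9.81 = 160.9 N down at 3.955 m → arm 0.253 m, τ = 160.9 × 0.253 = 40.71 N·m counterclockwise.
Sign: 16 × 9.81 = 157 N down at 1.87 m → arm 1.832 m, τ = 157 × 1.832 = 287.6 N·m clockwise.
Net load moment about support A = 246.9 N·m clockwise.
Reaction R at support B is upward at 0 m, arm 3.702 m → moment R × 3.702 counterclockwise.
For rotational equilibrium, R × 3.702 = 246.9, so R = 66.7 N.

R_B ≈ 66.7 N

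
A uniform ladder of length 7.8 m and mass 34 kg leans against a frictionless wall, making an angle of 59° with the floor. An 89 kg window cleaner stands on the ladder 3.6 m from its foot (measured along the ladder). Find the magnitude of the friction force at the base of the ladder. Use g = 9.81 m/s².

f ≈ 342 N

Taking torques about the foot of the ladder:
Ladder weight 34×9.81 = 333.5 N acts at 3.9 m along the ladder; its horizontal arm is 3.9·cos59° = 2.009 m → τ = 670 N·m clockwise.
Window cleaner: 89×9.81 = 873.1 N at 3.6 m → arm 1.854 m → τ = 1619 N·m clockwise.
Wall normal N acts horizontally at the top; its moment arm is the height L sinθ = 7.8·sin59° = 6.686 m, counterclockwise.
Στ = 0 ⇒ N × 6.686 = 2289 ⇒ N = 342 N.
ΣFx = 0: friction at the foot balances the wall's push, so f = N_wall = 342 N.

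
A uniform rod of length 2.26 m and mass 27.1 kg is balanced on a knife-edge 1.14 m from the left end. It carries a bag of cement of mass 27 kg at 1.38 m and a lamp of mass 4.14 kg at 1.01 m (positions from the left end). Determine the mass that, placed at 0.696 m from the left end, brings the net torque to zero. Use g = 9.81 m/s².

Choose the knife-edge (at 1.14 m from the left end) as the axis so the support reaction has zero arm there.
Beam weight: 27.1 × 9.81 = 265.9 N down at 1.13 m → arm 0.01 m, τ = 265.9 × 0.01 = 2.659 N·m counterclockwise.
Bag of cement: 27 × 9.81 = 264.9 N down at 1.38 m → arm 0.24 m, τ = 264.9 × 0.24 = 63.58 N·m clockwise.
Lamp: 4.14 × 9.81 = 40.61 N down at 1.01 m → arm 0.13 m, τ = 40.61 × 0.13 = 5.279 N·m counterclockwise.
Net moment of known loads = 55.64 N·m clockwise.
An unknown mass m at 0.696 m has arm 0.444 m; its moment is m·g·0.444 counterclockwise.
For rotational equilibrium, m × 9.81 × 0.444 = 55.64, so m = 55.64 / (9.81 × 0.444) = 12.8 kg.

m ≈ 12.8 kg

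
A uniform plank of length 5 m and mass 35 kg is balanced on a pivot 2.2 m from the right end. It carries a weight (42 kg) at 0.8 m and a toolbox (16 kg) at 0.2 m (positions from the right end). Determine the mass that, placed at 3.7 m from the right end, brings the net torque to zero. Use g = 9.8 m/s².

m ≈ 53.5 kg

Take moments about the pivot (at 2.2 m from the right end).
Beam weight: 35 × 9.8 = 343 N down at 2.5 m → arm 0.3 m, τ = 343 × 0.3 = 102.9 N·m counterclockwise.
Weight: 42 × 9.8 = 411.6 N down at 0.8 m → arm 1.4 m, τ = 411.6 × 1.4 = 576.2 N·m clockwise.
Toolbox: 16 × 9.8 = 156.8 N down at 0.2 m → arm 2 m, τ = 156.8 × 2 = 313.6 N·m clockwise.
Net moment of known loads = 786.9 N·m clockwise.
An unknown mass m at 3.7 m has arm 1.5 m; its moment is m·g·1.5 counterclockwise.
Balancing moments: m × 9.8 × 1.5 = 786.9, giving m = 786.9 / (9.8 × 1.5) = 53.5 kg.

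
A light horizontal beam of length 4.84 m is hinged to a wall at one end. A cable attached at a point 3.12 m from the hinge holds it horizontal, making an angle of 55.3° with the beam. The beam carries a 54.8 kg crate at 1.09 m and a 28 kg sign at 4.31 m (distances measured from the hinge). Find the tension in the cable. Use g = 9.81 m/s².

Taking torques about the hinge:
Crate: 54.8 × 9.81 = 537.6 N down at 1.09 m → arm 1.09 m, τ = 537.6 × 1.09 = 586 N·m clockwise.
Sign: 28 × 9.81 = 274.7 N down at 4.31 m → arm 4.31 m, τ = 274.7 × 4.31 = 1184 N·m clockwise.
Total clockwise load moment = 1770 N·m.
The cable tension T acts at 3.12 m; only its component perpendicular to the beam, T sinθ, produces torque. sin 55.3° = 0.8221.
For rotational equilibrium, T × 3.12 × 0.8221 = 1770, so T = 1770 / 2.565 = 690 N.

T ≈ 690 N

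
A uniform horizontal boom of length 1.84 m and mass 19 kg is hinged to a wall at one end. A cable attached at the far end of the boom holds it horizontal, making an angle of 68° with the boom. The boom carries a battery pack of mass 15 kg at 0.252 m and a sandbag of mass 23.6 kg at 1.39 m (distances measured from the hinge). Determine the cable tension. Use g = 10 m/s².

T ≈ 317 N

Take moments about the hinge.
Beam weight: 19 × 10 = 190 N down at 0.92 m → arm 0.92 m, τ = 190 × 0.92 = 174.8 N·m clockwise.
Battery pack: 15 × 10 = 150 N down at 0.252 m → arm 0.252 m, τ = 150 × 0.252 = 37.8 N·m clockwise.
Sandbag: 23.6 × 10 = 236 N down at 1.39 m → arm 1.39 m, τ = 236 × 1.39 = 328 N·m clockwise.
Total clockwise load moment = 540.6 N·m.
The cable tension T acts at 1.84 m; only its component perpendicular to the boom, T sinθ, produces torque. sin 68° = 0.9272.
Setting net torque to zero: T × 1.84 × 0.9272 = 540.6 → T = 540.6 / 1.706 = 317 N.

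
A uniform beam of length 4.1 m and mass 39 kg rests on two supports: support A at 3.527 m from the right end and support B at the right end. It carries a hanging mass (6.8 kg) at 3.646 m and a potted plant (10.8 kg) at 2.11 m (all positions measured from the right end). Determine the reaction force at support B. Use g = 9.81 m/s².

R_B ≈ 201 N

About support A:
Beam weight: 39 × 9.81 = 382.6 N down at 2.05 m → arm 1.477 m, τ = 382.6 × 1.477 = 565.1 N·m clockwise.
Hanging mass: 6.8 × 9.81 = 66.71 N down at 3.646 m → arm 0.119 m, τ = 66.71 × 0.119 = 7.938 N·m counterclockwise.
Potted plant: 10.8 × 9.81 = 105.9 N down at 2.11 m → arm 1.417 m, τ = 105.9 × 1.417 = 150.1 N·m clockwise.
Net load moment about support A = 707.3 N·m clockwise.
Reaction R at support B is upward at 0 m, arm 3.527 m → moment R × 3.527 counterclockwise.
Balancing moments: R × 3.527 = 707.3, giving R = 201 N.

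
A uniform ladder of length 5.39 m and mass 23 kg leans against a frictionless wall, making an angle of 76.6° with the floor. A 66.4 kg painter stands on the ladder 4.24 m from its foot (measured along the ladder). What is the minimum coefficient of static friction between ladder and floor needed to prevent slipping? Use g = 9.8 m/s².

Taking torques about the foot of the ladder:
Ladder weight 23×9.8 = 225.4 N acts at 2.695 m along the ladder; its horizontal arm is 2.695·cos76.6° = 0.6246 m → τ = 140.8 N·m clockwise.
Painter: 66.4×9.8 = 650.7 N at 4.24 m → arm 0.9826 m → τ = 639.4 N·m clockwise.
Wall normal N acts horizontally at the top; its moment arm is the height L sinθ = 5.39·sin76.6° = 5.243 m, counterclockwise.
Στ = 0 ⇒ N × 5.243 = 780.2 ⇒ N = 148.8 N.
ΣFx = 0 ⇒ f = N_wall = 148.8 N. ΣFy = 0 ⇒ N_floor = 876.1 N.
μ_min = f / N_floor = 148.8 / 876.1 = 0.17.

μ_min ≈ 0.17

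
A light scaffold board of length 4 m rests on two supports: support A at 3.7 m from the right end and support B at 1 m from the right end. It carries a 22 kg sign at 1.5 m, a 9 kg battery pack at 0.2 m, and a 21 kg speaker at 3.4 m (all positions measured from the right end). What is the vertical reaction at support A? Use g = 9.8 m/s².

R_A ≈ 197 N

Take moments about support B.
Sign: 22 × 9.8 = 215.6 N down at 1.5 m → arm 0.5 m, τ = 215.6 × 0.5 = 107.8 N·m counterclockwise.
Battery pack: 9 × 9.8 = 88.2 N down at 0.2 m → arm 0.8 m, τ = 88.2 × 0.8 = 70.56 N·m clockwise.
Speaker: 21 × 9.8 = 205.8 N down at 3.4 m → arm 2.4 m, τ = 205.8 × 2.4 = 493.9 N·m counterclockwise.
Net load moment about support B = 531.1 N·m counterclockwise.
Reaction R at support A is upward at 3.7 m, arm 2.7 m → moment R × 2.7 clockwise.
Balancing moments: R × 2.7 = 531.1, giving R = 197 N.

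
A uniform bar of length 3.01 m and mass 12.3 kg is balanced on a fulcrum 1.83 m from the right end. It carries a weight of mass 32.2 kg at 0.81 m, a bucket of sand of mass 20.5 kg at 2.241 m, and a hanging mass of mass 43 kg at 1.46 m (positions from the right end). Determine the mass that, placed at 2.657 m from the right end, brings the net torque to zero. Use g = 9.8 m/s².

m ≈ 53.6 kg

Taking torques about the fulcrum (at 1.83 m from the right end):
Beam weight: 12.3 × 9.8 = 120.5 N down at 1.505 m → arm 0.325 m, τ = 120.5 × 0.325 = 39.16 N·m clockwise.
Weight: 32.2 × 9.8 = 315.6 N down at 0.81 m → arm 1.02 m, τ = 315.6 × 1.02 = 321.9 N·m clockwise.
Bucket of sand: 20.5 × 9.8 = 200.9 N down at 2.241 m → arm 0.411 m, τ = 200.9 × 0.411 = 82.57 N·m counterclockwise.
Hanging mass: 43 × 9.8 = 421.4 N down at 1.46 m → arm 0.37 m, τ = 421.4 × 0.37 = 155.9 N·m clockwise.
Net moment of known loads = 434.4 N·m clockwise.
An unknown mass m at 2.657 m has arm 0.827 m; its moment is m·g·0.827 counterclockwise.
Setting net torque to zero: m × 9.8 × 0.827 = 434.4 → m = 434.4 / (9.8 × 0.827) = 53.6 kg.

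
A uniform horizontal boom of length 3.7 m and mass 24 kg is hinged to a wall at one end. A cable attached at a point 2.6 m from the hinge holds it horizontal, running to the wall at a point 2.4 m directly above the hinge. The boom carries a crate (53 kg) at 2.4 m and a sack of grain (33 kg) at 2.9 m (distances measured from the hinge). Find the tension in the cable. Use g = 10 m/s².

Taking torques about the hinge:
Beam weight: 24 × 10 = 240 N down at 1.85 m → arm 1.85 m, τ = 240 × 1.85 = 444 N·m clockwise.
Crate: 53 × 10 = 530 N down at 2.4 m → arm 2.4 m, τ = 530 × 2.4 = 1272 N·m clockwise.
Sack of grain: 33 × 10 = 330 N down at 2.9 m → arm 2.9 m, τ = 330 × 2.9 = 957 N·m clockwise.
Total clockwise load moment = 2673 N·m.
The cable tension T acts at 2.6 m; only its component perpendicular to the boom, T sinθ, produces torque. sinθ = h/√(h²+d²) = 2.4/√(2.4²+2.6²) = 0.6783.
Στ = 0 ⇒ T × 2.6 × 0.6783 = 2673 ⇒ T = 2673 / 1.764 = 1520 N.

T ≈ 1520 N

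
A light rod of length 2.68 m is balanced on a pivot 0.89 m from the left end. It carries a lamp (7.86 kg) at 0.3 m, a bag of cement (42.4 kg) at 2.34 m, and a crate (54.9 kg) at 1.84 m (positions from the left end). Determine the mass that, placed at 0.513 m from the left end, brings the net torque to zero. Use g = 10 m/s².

m ≈ 289 kg

Choose the pivot (at 0.89 m from the left end) as the axis so the support reaction has zero arm there.
Lamp: 7.86 × 10 = 78.6 N down at 0.3 m → arm 0.59 m, τ = 78.6 × 0.59 = 46.37 N·m counterclockwise.
Bag of cement: 42.4 × 10 = 424 N down at 2.34 m → arm 1.45 m, τ = 424 × 1.45 = 614.8 N·m clockwise.
Crate: 54.9 × 10 = 549 N down at 1.84 m → arm 0.95 m, τ = 549 × 0.95 = 521.5 N·m clockwise.
Net moment of known loads = 1090 N·m clockwise.
An unknown mass m at 0.513 m has arm 0.377 m; its moment is m·g·0.377 counterclockwise.
For rotational equilibrium, m × 10 × 0.377 = 1090, so m = 1090 / (10 × 0.377) = 289 kg.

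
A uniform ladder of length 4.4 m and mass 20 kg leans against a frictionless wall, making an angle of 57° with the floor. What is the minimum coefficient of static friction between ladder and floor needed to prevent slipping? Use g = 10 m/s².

μ_min ≈ 0.325

About the foot of the ladder:
Ladder weight 20×10 = 200 N acts at 2.2 m along the ladder; its horizontal arm is 2.2·cos57° = 1.198 m → τ = 239.6 N·m clockwise.
Wall normal N acts horizontally at the top; its moment arm is the height L sinθ = 4.4·sin57° = 3.69 m, counterclockwise.
Setting net torque to zero: N × 3.69 = 239.6 → N = 64.93 N.
ΣFx = 0 ⇒ f = N_wall = 64.93 N. ΣFy = 0 ⇒ N_floor = 200 N.
μ_min = f / N_floor = 64.93 / 200 = 0.325.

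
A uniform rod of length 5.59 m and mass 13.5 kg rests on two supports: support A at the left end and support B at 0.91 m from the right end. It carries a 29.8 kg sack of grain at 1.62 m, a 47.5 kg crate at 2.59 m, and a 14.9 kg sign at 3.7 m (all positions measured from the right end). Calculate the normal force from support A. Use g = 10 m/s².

R_A ≈ 359 N

Choose support B as the axis so its reaction then has zero moment arm.
Beam weight: 13.5 × 10 = 135 N down at 2.795 m → arm 1.885 m, τ = 135 × 1.885 = 254.5 N·m counterclockwise.
Sack of grain: 29.8 × 10 = 298 N down at 1.62 m → arm 0.71 m, τ = 298 × 0.71 = 211.6 N·m counterclockwise.
Crate: 47.5 × 10 = 475 N down at 2.59 m → arm 1.68 m, τ = 475 × 1.68 = 798 N·m counterclockwise.
Sign: 14.9 × 10 = 149 N down at 3.7 m → arm 2.79 m, τ = 149 × 2.79 = 415.7 N·m counterclockwise.
Net load moment about support B = 1680 N·m counterclockwise.
Reaction R at support A is upward at 5.59 m, arm 4.68 m → moment R × 4.68 clockwise.
Setting net torque to zero: R × 4.68 = 1680 → R = 359 N.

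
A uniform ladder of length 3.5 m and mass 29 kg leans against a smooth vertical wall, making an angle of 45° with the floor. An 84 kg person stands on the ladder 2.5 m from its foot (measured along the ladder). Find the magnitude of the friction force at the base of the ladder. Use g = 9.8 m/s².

About the foot of the ladder:
Ladder weight 29×9.8 = 284.2 N acts at 1.75 m along the ladder; its horizontal arm is 1.75·cos45° = 1.237 m → τ = 351.6 N·m clockwise.
Person: 84×9.8 = 823.2 N at 2.5 m → arm 1.768 m → τ = 1455 N·m clockwise.
Wall normal N acts horizontally at the top; its moment arm is the height L sinθ = 3.5·sin45° = 2.475 m, counterclockwise.
Balancing moments: N × 2.475 = 1807, giving N = 730 N.
ΣFx = 0: friction at the foot balances the wall's push, so f = N_wall = 730 N.

f ≈ 730 N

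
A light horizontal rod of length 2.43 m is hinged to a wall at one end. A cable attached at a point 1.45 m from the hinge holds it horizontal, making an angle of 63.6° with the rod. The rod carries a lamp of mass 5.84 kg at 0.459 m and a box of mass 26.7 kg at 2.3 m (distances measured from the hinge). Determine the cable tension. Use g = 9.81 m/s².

Sum moments about the hinge (the unknown hinge reaction has zero arm there).
Lamp: 5.84 × 9.81 = 57.29 N down at 0.459 m → arm 0.459 m, τ = 57.29 × 0.459 = 26.3 N·m clockwise.
Box: 26.7 × 9.81 = 261.9 N down at 2.3 m → arm 2.3 m, τ = 261.9 × 2.3 = 602.4 N·m clockwise.
Total clockwise load moment = 628.7 N·m.
The cable tension T acts at 1.45 m; only its component perpendicular to the rod, T sinθ, produces torque. sin 63.6° = 0.8957.
Στ = 0 ⇒ T × 1.45 × 0.8957 = 628.7 ⇒ T = 628.7 / 1.299 = 484 N.

T ≈ 484 N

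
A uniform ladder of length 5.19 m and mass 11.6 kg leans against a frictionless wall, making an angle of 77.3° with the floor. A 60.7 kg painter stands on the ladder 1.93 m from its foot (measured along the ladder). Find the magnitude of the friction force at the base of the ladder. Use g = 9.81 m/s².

f ≈ 62.7 N

About the foot of the ladder:
Ladder weight 11.6×9.81 = 113.8 N acts at 2.595 m along the ladder; its horizontal arm is 2.595·cos77.3° = 0.5705 m → τ = 64.92 N·m clockwise.
Painter: 60.7×9.81 = 595.5 N at 1.93 m → arm 0.4243 m → τ = 252.7 N·m clockwise.
Wall normal N acts horizontally at the top; its moment arm is the height L sinθ = 5.19·sin77.3° = 5.063 m, counterclockwise.
Balancing moments: N × 5.063 = 317.6, giving N = 62.7 N.
ΣFx = 0: friction at the foot balances the wall's push, so f = N_wall = 62.7 N.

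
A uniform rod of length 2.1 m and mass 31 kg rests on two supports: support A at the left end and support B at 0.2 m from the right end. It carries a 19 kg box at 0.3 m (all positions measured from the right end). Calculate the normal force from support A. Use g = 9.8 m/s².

Taking torques about support B:
Beam weight: 31 × 9.8 = 303.8 N down at 1.05 m → arm 0.85 m, τ = 303.8 × 0.85 = 258.2 N·m counterclockwise.
Box: 19 × 9.8 = 186.2 N down at 0.3 m → arm 0.1 m, τ = 186.2 × 0.1 = 18.62 N·m counterclockwise.
Net load moment about support B = 276.8 N·m counterclockwise.
Reaction R at support A is upward at 2.1 m, arm 1.9 m → moment R × 1.9 clockwise.
For rotational equilibrium, R × 1.9 = 276.8, so R = 146 N.

R_A ≈ 146 N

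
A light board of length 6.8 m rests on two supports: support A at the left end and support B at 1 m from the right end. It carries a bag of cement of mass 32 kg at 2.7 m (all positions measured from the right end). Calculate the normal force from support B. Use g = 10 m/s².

Take moments about support A.
Bag of cement: 32 × 10 = 320 N down at 2.7 m → arm 4.1 m, τ = 320 × 4.1 = 1312 N·m clockwise.
Net load moment about support A = 1312 N·m clockwise.
Reaction R at support B is upward at 1 m, arm 5.8 m → moment R × 5.8 counterclockwise.
Balancing moments: R × 5.8 = 1312, giving R = 226 N.

R_B ≈ 226 N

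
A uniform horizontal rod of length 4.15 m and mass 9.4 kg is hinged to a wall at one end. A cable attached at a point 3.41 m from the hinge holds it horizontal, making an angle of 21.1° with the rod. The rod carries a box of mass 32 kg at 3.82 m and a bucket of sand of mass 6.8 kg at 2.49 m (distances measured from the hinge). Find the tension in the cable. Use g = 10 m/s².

Choose the hinge as the axis so the unknown hinge reaction has zero arm there.
Beam weight: 9.4 × 10 = 94 N down at 2.075 m → arm 2.075 m, τ = 94 × 2.075 = 195.1 N·m clockwise.
Box: 32 × 10 = 320 N down at 3.82 m → arm 3.82 m, τ = 320 × 3.82 = 1222 N·m clockwise.
Bucket of sand: 6.8 × 10 = 68 N down at 2.49 m → arm 2.49 m, τ = 68 × 2.49 = 169.3 N·m clockwise.
Total clockwise load moment = 1586 N·m.
The cable tension T acts at 3.41 m; only its component perpendicular to the rod, T sinθ, produces torque. sin 21.1° = 0.36.
Setting net torque to zero: T × 3.41 × 0.36 = 1586 → T = 1586 / 1.228 = 1290 N.

T ≈ 1290 N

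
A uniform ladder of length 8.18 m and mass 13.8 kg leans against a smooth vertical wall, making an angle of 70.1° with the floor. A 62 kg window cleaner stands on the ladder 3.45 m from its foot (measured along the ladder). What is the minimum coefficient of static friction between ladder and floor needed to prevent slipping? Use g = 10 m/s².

μ_min ≈ 0.158

Sum moments about the foot of the ladder (the floor normal and friction both act there and drop out).
Ladder weight 13.8×10 = 138 N acts at 4.09 m along the ladder; its horizontal arm is 4.09·cos70.1° = 1.392 m → τ = 192.1 N·m clockwise.
Window cleaner: 62×10 = 620 N at 3.45 m → arm 1.174 m → τ = 727.9 N·m clockwise.
Wall normal N acts horizontally at the top; its moment arm is the height L sinθ = 8.18·sin70.1° = 7.692 m, counterclockwise.
Balancing moments: N × 7.692 = 920, giving N = 119.6 N.
ΣFx = 0 ⇒ f = N_wall = 119.6 N. ΣFy = 0 ⇒ N_floor = 758 N.
μ_min = f / N_floor = 119.6 / 758 = 0.158.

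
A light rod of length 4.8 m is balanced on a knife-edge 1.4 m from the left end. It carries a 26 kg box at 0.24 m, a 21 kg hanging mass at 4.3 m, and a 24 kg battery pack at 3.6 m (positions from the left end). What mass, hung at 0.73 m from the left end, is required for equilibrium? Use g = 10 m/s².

m ≈ 125 kg

Take moments about the knife-edge (at 1.4 m from the left end).
Box: 26 × 10 = 260 N down at 0.24 m → arm 1.16 m, τ = 260 × 1.16 = 301.6 N·m counterclockwise.
Hanging mass: 21 × 10 = 210 N down at 4.3 m → arm 2.9 m, τ = 210 × 2.9 = 609 N·m clockwise.
Battery pack: 24 × 10 = 240 N down at 3.6 m → arm 2.2 m, τ = 240 × 2.2 = 528 N·m clockwise.
Net moment of known loads = 835.4 N·m clockwise.
An unknown mass m at 0.73 m has arm 0.67 m; its moment is m·g·0.67 counterclockwise.
Balancing moments: m × 10 × 0.67 = 835.4, giving m = 835.4 / (10 × 0.67) = 125 kg.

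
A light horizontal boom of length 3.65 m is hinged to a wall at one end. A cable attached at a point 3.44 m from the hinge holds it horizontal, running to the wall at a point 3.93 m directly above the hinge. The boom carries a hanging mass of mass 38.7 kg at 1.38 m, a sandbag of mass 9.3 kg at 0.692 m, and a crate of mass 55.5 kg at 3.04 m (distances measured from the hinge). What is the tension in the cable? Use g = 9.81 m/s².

About the hinge:
Hanging mass: 38.7 × 9.81 = 379.6 N down at 1.38 m → arm 1.38 m, τ = 379.6 × 1.38 = 523.8 N·m clockwise.
Sandbag: 9.3 × 9.81 = 91.23 N down at 0.692 m → arm 0.692 m, τ = 91.23 × 0.692 = 63.13 N·m clockwise.
Crate: 55.5 × 9.81 = 544.5 N down at 3.04 m → arm 3.04 m, τ = 544.5 × 3.04 = 1655 N·m clockwise.
Total clockwise load moment = 2242 N·m.
The cable tension T acts at 3.44 m; only its component perpendicular to the boom, T sinθ, produces torque. sinθ = h/√(h²+d²) = 3.93/√(3.93²+3.44²) = 0.7525.
Στ = 0 ⇒ T × 3.44 × 0.7525 = 2242 ⇒ T = 2242 / 2.589 = 866 N.

T ≈ 866 N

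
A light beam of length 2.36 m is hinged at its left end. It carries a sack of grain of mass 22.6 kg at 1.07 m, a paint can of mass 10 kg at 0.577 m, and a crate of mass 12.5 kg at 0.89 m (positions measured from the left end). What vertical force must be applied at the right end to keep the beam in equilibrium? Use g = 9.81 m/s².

Take moments about the left end.
Sack of grain: 22.6 × 9.81 = 221.7 N down at 1.07 m → arm 1.07 m, τ = 221.7 × 1.07 = 237.2 N·m clockwise.
Paint can: 10 × 9.81 = 98.1 N down at 0.577 m → arm 0.577 m, τ = 98.1 × 0.577 = 56.6 N·m clockwise.
Crate: 12.5 × 9.81 = 122.6 N down at 0.89 m → arm 0.89 m, τ = 122.6 × 0.89 = 109.1 N·m clockwise.
Net moment of the loads = 402.9 N·m clockwise.
The upward force F acts at the right end, arm 2.36 m, giving F × 2.36 counterclockwise.
Balancing moments: F × 2.36 = 402.9, giving F = 402.9 / 2.36 = 171 N.

F ≈ 171 N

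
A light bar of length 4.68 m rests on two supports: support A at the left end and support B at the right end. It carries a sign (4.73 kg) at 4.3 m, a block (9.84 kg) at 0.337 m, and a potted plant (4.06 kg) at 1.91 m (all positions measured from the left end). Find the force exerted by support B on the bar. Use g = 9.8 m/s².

R_B ≈ 65.8 N

Take moments about support A.
Sign: 4.73 × 9.8 = 46.35 N down at 4.3 m → arm 4.3 m, τ = 46.35 × 4.3 = 199.3 N·m clockwise.
Block: 9.84 × 9.8 = 96.43 N down at 0.337 m → arm 0.337 m, τ = 96.43 × 0.337 = 32.5 N·m clockwise.
Potted plant: 4.06 × 9.8 = 39.79 N down at 1.91 m → arm 1.91 m, τ = 39.79 × 1.91 = 76 N·m clockwise.
Net load moment about support A = 307.8 N·m clockwise.
Reaction R at support B is upward at 4.68 m, arm 4.68 m → moment R × 4.68 counterclockwise.
For rotational equilibrium, R × 4.68 = 307.8, so R = 65.8 N.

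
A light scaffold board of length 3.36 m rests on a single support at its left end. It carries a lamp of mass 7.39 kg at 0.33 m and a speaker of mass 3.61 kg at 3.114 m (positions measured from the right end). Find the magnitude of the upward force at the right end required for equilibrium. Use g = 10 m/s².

Choose the left end as the axis so the unknown pivot reaction has zero arm there.
Lamp: 7.39 × 10 = 73.9 N down at 0.33 m → arm 3.03 m, τ = 73.9 × 3.03 = 223.9 N·m clockwise.
Speaker: 3.61 × 10 = 36.1 N down at 3.114 m → arm 0.246 m, τ = 36.1 × 0.246 = 8.881 N·m clockwise.
Net moment of the loads = 232.8 N·m clockwise.
The upward force F acts at the right end, arm 3.36 m, giving F × 3.36 counterclockwise.
Balancing moments: F × 3.36 = 232.8, giving F = 232.8 / 3.36 = 69.3 N.

F ≈ 69.3 N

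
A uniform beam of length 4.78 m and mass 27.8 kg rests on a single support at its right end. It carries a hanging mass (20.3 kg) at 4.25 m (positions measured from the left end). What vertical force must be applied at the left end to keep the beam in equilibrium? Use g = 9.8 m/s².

F ≈ 158 N

Taking torques about the right end:
Beam weight: 27.8 × 9.8 = 272.4 N down at 2.39 m → arm 2.39 m, τ = 272.4 × 2.39 = 651 N·m counterclockwise.
Hanging mass: 20.3 × 9.8 = 198.9 N down at 4.25 m → arm 0.53 m, τ = 198.9 × 0.53 = 105.4 N·m counterclockwise.
Net moment of the loads = 756.4 N·m counterclockwise.
The upward force F acts at the left end, arm 4.78 m, giving F × 4.78 clockwise.
For rotational equilibrium, F × 4.78 = 756.4, so F = 756.4 / 4.78 = 158 N.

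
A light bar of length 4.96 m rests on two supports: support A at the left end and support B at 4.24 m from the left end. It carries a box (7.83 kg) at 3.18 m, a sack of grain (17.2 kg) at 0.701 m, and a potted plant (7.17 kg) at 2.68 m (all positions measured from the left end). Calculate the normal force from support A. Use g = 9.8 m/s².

Taking torques about support B:
Box: 7.83 × 9.8 = 76.73 N down at 3.18 m → arm 1.06 m, τ = 76.73 × 1.06 = 81.33 N·m counterclockwise.
Sack of grain: 17.2 × 9.8 = 168.6 N down at 0.701 m → arm 3.539 m, τ = 168.6 × 3.539 = 596.7 N·m counterclockwise.
Potted plant: 7.17 × 9.8 = 70.27 N down at 2.68 m → arm 1.56 m, τ = 70.27 × 1.56 = 109.6 N·m counterclockwise.
Net load moment about support B = 787.6 N·m counterclockwise.
Reaction R at support A is upward at 0 m, arm 4.24 m → moment R × 4.24 clockwise.
For rotational equilibrium, R × 4.24 = 787.6, so R = 186 N.

R_A ≈ 186 N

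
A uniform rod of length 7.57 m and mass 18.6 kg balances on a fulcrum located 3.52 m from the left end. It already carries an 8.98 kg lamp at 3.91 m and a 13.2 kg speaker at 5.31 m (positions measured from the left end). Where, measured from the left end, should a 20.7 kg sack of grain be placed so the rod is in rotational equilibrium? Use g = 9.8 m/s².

Choose the fulcrum (at 3.52 m from the left end) as the axis so the support reaction has zero arm there.
Beam weight: 18.6 × 9.8 = 182.3 N down at 3.785 m → arm 0.265 m, τ = 182.3 × 0.265 = 48.31 N·m clockwise.
Lamp: 8.98 × 9.8 = 88 N down at 3.91 m → arm 0.39 m, τ = 88 × 0.39 = 34.32 N·m clockwise.
Speaker: 13.2 × 9.8 = 129.4 N down at 5.31 m → arm 1.79 m, τ = 129.4 × 1.79 = 231.6 N·m clockwise.
Net moment of existing loads = 314.2 N·m clockwise.
The sack of grain weighs 20.7 × 9.8 = 202.9 N and must supply an equal counterclockwise moment, so its lever arm about the fulcrum is 314.2 / 202.9 = 1.55 m.
That puts it at 3.52 − 1.55 = 1.97 m from the left end.

x ≈ 1.97 m from the left end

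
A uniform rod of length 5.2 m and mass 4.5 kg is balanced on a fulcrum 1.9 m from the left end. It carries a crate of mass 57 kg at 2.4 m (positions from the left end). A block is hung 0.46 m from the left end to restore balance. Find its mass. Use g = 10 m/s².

Sum moments about the fulcrum (at 1.9 m from the left end) (the support reaction has zero arm there).
Beam weight: 4.5 × 10 = 45 N down at 2.6 m → arm 0.7 m, τ = 45 × 0.7 = 31.5 N·m clockwise.
Crate: 57 × 10 = 570 N down at 2.4 m → arm 0.5 m, τ = 570 × 0.5 = 285 N·m clockwise.
Net moment of known loads = 316.5 N·m clockwise.
An unknown mass m at 0.46 m has arm 1.44 m; its moment is m·g·1.44 counterclockwise.
Setting net torque to zero: m × 10 × 1.44 = 316.5 → m = 316.5 / (10 × 1.44) = 22 kg.

m ≈ 22 kg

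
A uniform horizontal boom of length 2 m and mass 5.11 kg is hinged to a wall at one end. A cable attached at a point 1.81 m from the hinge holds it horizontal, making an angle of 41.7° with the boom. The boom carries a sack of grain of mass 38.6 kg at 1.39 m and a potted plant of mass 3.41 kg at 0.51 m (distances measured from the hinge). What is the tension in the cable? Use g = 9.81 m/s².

About the hinge:
Beam weight: 5.11 × 9.81 = 50.13 N down at 1 m → arm 1 m, τ = 50.13 × 1 = 50.13 N·m clockwise.
Sack of grain: 38.6 × 9.81 = 378.7 N down at 1.39 m → arm 1.39 m, τ = 378.7 × 1.39 = 526.4 N·m clockwise.
Potted plant: 3.41 × 9.81 = 33.45 N down at 0.51 m → arm 0.51 m, τ = 33.45 × 0.51 = 17.06 N·m clockwise.
Total clockwise load moment = 593.6 N·m.
The cable tension T acts at 1.81 m; only its component perpendicular to the boom, T sinθ, produces torque. sin 41.7° = 0.6652.
For rotational equilibrium, T × 1.81 × 0.6652 = 593.6, so T = 593.6 / 1.204 = 493 N.

T ≈ 493 N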